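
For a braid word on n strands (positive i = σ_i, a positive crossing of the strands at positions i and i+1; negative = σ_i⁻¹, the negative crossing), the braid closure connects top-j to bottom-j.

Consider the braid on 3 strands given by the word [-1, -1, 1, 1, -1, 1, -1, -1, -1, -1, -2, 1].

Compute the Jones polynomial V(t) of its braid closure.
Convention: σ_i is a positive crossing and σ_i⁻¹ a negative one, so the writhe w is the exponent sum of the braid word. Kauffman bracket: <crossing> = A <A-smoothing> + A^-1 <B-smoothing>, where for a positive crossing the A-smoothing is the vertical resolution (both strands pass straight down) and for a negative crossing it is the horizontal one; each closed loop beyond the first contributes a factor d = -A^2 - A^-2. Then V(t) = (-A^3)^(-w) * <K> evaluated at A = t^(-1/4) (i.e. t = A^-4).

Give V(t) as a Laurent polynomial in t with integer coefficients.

The presented braid s1^-1 s1^-1 s1 s1 s1^-1 s1 s1^-1 s1^-1 s1^-1 s1^-1 s2^-1 s1 on 3 strands reduces by inverse Markov moves (closure unchanged at each step):
  Deconjugate: the word is γ·β·γ⁻¹ with γ = s1^-1 (prefix) and γ⁻¹ = s1 (suffix); strip both.
  Destabilize: the word has the form β·s2^-1 where s2^-1 occurs only as the final letter (β ∈ B_2); drop it and the last strand → 2 strands.
Reduced to β = s1^-1 s1 s1 s1^-1 s1 s1^-1 s1^-1 s1^-1 s1^-1 on 2 strands, 9 crossings.
Compute on β:
First cancel adjacent σ_i σ_i⁻¹ pairs (Reidemeister II — same braid, same closure): s1^-1 s1 s1 s1^-1 s1 s1^-1 s1^-1 s1^-1 s1^-1 → s1^-1 s1^-1 s1^-1.
Braid: s1^-1 s1^-1 s1^-1 on 2 strands, 3 crossings.
Writhe w = (#positive) - (#negative) = 0 - 3 = -3.
State-sum expansion of <K>. There are 2^3 = 8 states.
Smooth each crossing (0=||, 1=⌣⌢); contribution A^(Σ sign_k(1-2s_k)) * d^(L-1).
  state 000: A-exp=-3, loops=2, term = A^-3 * d^1
  state 001: A-exp=-1, loops=1, term = A^-1 * d^0
  state 010: A-exp=-1, loops=1, term = A^-1 * d^0
  state 011: A-exp=+1, loops=2, term = A^1 * d^1
  state 100: A-exp=-1, loops=1, term = A^-1 * d^0
  state 101: A-exp=+1, loops=2, term = A^1 * d^1
  state 110: A-exp=+1, loops=2, term = A^1 * d^1
  state 111: A-exp=+3, loops=3, term = A^3 * d^2
Collect the terms by A-exponent (count of states per loop number):
Powers of d = -A^2 - A^-2: d^2 = A^4 + 2 + A^-4.
  A^3 * (d^2) = A^7 + 2*A^3 + A^-1
  A^1 * (3*d) = -3*A^3 - 3*A^-1
  A^-1 * (3) = 3*A^-1
  A^-3 * (d) = -A^-1 - A^-5
Summing the groups: <K> = A^7 - A^3 - A^-5
Normalise by the writhe: (-A^3)^(-w) = (-A^3)^(3) = -A^9, so f(A) = -A^9 * <K> = -A^16 + A^12 + A^4.
Substitute A = t^(-1/4), i.e. A^e → t^(-e/4): V(t) = t^-1 + t^-3 - t^-4

Answer: t^-1 + t^-3 - t^-4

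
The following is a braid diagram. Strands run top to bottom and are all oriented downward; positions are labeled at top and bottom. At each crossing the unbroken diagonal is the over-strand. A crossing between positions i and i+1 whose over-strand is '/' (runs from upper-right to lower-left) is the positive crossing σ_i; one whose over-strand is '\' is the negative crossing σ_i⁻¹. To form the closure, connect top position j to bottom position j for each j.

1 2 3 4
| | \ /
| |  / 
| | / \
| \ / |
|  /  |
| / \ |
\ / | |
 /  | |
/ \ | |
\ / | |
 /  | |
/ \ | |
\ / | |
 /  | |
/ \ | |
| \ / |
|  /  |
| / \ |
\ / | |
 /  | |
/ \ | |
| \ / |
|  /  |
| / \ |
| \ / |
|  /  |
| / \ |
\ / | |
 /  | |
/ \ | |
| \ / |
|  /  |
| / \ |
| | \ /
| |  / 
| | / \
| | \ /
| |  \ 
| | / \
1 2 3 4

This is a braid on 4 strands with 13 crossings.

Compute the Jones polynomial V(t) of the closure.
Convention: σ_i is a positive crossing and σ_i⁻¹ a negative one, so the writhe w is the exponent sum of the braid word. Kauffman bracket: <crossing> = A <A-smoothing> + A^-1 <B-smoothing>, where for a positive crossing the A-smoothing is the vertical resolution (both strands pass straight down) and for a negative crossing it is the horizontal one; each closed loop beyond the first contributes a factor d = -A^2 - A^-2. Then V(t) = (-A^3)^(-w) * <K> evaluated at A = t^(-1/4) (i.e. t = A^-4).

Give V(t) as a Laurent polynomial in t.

-t^10 + t^6 + t^4

Derivation:
Reading the diagram top to bottom ('/'-over between positions i,i+1 = s_i, '\'-over = s_i^-1): braid word = s3 s2 s1 s1 s1 s2 s1 s2 s2 s1 s2 s3 s3^-1.
The presented braid s3 s2 s1 s1 s1 s2 s1 s2 s2 s1 s2 s3 s3^-1 on 4 strands reduces by inverse Markov moves (closure unchanged at each step):
  Deconjugate: the word is γ·β·γ⁻¹ with γ = s3 (prefix) and γ⁻¹ = s3^-1 (suffix); strip both.
  Destabilize: the word has the form β·s3 where s3 occurs only as the final letter (β ∈ B_3); drop it and the last strand → 3 strands.
Reduced to β = s2 s1 s1 s1 s2 s1 s2 s2 s1 s2 on 3 strands, 10 crossings.
Compute on β:
Braid: s2 s1 s1 s1 s2 s1 s2 s2 s1 s2 on 3 strands, 10 crossings.
Writhe w = (#positive) - (#negative) = 10 - 0 = 10.
State-sum expansion of <K>. There are 2^10 = 1024 states.
For each crossing: s=0 is the vertical smoothing, s=1 horizontal. Crossing k contributes A^(sign_k * (1 - 2*s_k)); loop factor d = -A^2 - A^-2.
Tabulate the states by total A-exponent and number of loops L (A-exp: L × count):
  A^10: L=3 ×1
  A^8: L=2 ×10
  A^6: L=1 ×25, L=3 ×20
  A^4: L=2 ×100, L=4 ×20
  A^2: L=1 ×36, L=3 ×164, L=5 ×10
  A^0: L=2 ×108, L=4 ×142, L=6 ×2
  A^-2: L=1 ×12, L=3 ×129, L=5 ×69
  A^-4: L=2 ×24, L=4 ×78, L=6 ×18
  A^-6: L=3 ×19, L=5 ×24, L=7 ×2
  A^-8: L=4 ×7, L=6 ×3
  A^-10: L=5 ×1
Each group contributes A^e * Σ count * d^(L-1):
Powers of d = -A^2 - A^-2: d^2 = A^4 + 2 + A^-4; d^3 = -A^6 - 3*A^2 - 3*A^-2 - A^-6; d^4 = A^8 + 4*A^4 + 6 + 4*A^-4 + A^-8; d^5 = -A^10 - 5*A^6 - 10*A^2 - 10*A^-2 - 5*A^-6 - A^-10; d^6 = A^12 + 6*A^8 + 15*A^4 + 20 + 15*A^-4 + 6*A^-8 + A^-12.
  A^10 * (d^2) = A^14 + 2*A^10 + A^6
  A^8 * (10*d) = -10*A^10 - 10*A^6
  A^6 * (25 + 20*d^2) = 20*A^10 + 65*A^6 + 20*A^2
  A^4 * (100*d + 20*d^3) = -20*A^10 - 160*A^6 - 160*A^2 - 20*A^-2
  A^2 * (36 + 164*d^2 + 10*d^4) = 10*A^10 + 204*A^6 + 424*A^2 + 204*A^-2 + 10*A^-6
  A^0 * (108*d + 142*d^3 + 2*d^5) = -2*A^10 - 152*A^6 - 554*A^2 - 554*A^-2 - 152*A^-6 - 2*A^-10
  A^-2 * (12 + 129*d^2 + 69*d^4) = 69*A^6 + 405*A^2 + 684*A^-2 + 405*A^-6 + 69*A^-10
  A^-4 * (24*d + 78*d^3 + 18*d^5) = -18*A^6 - 168*A^2 - 438*A^-2 - 438*A^-6 - 168*A^-10 - 18*A^-14
  A^-6 * (19*d^2 + 24*d^4 + 2*d^6) = 2*A^6 + 36*A^2 + 145*A^-2 + 222*A^-6 + 145*A^-10 + 36*A^-14 + 2*A^-18
  A^-8 * (7*d^3 + 3*d^5) = -3*A^2 - 22*A^-2 - 51*A^-6 - 51*A^-10 - 22*A^-14 - 3*A^-18
  A^-10 * (d^4) = A^-2 + 4*A^-6 + 6*A^-10 + 4*A^-14 + A^-18
Summing the groups: <K> = A^14 + A^6 - A^-10
Normalise by the writhe: (-A^3)^(-w) = (-A^3)^(-10) = A^-30, so f(A) = A^-30 * <K> = A^-16 + A^-24 - A^-40.
Substitute A = t^(-1/4), i.e. A^e → t^(-e/4): V(t) = -t^10 + t^6 + t^4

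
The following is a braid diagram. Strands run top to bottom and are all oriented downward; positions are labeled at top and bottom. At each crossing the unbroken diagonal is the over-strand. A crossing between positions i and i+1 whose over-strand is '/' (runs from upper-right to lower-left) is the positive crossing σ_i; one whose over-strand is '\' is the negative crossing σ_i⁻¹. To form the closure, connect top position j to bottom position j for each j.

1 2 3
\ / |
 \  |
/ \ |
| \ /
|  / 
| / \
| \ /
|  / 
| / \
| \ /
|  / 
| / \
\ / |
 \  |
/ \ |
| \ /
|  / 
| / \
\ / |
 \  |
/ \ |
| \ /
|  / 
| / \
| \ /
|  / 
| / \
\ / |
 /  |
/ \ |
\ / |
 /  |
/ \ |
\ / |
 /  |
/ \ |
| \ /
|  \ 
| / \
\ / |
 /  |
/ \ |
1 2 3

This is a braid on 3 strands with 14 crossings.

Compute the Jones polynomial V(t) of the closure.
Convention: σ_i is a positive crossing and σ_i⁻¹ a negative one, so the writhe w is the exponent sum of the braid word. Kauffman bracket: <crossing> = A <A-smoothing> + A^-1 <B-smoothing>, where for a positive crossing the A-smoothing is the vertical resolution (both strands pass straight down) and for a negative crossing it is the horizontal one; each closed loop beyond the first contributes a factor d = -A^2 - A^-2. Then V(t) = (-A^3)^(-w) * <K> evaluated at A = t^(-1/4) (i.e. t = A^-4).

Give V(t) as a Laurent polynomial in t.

t^10 - 4*t^9 + 6*t^8 - 8*t^7 + 9*t^6 - 8*t^5 + 7*t^4 - 4*t^3 + 2*t^2

Derivation:
Reading the diagram top to bottom ('/'-over between positions i,i+1 = s_i, '\'-over = s_i^-1): braid word = s1^-1 s2 s2 s2 s1^-1 s2 s1^-1 s2 s2 s1 s1 s1 s2^-1 s1.
The presented braid s1^-1 s2 s2 s2 s1^-1 s2 s1^-1 s2 s2 s1 s1 s1 s2^-1 s1 on 3 strands reduces by inverse Markov moves (closure unchanged at each step):
  Deconjugate: the word is γ·β·γ⁻¹ with γ = s1^-1 (prefix) and γ⁻¹ = s1 (suffix); strip both.
  Deconjugate: the word is γ·β·γ⁻¹ with γ = s2 (prefix) and γ⁻¹ = s2^-1 (suffix); strip both.
Reduced to β = s2 s2 s1^-1 s2 s1^-1 s2 s2 s1 s1 s1 on 3 strands, 10 crossings.
Compute on β:
Braid: s2 s2 s1^-1 s2 s1^-1 s2 s2 s1 s1 s1 on 3 strands, 10 crossings.
Writhe w = (#positive) - (#negative) = 8 - 2 = 6.
State-sum expansion of <K>. There are 2^10 = 1024 states.
Each crossing splits two ways (0=vertical, 1=horizontal). The state's weight is A^(#A-smoothings - #B-smoothings) * d^(loops - 1).
Tabulate the states by total A-exponent and number of loops L (A-exp: L × count):
  A^10: L=3 ×1
  A^8: L=2 ×7, L=4 ×3
  A^6: L=1 ×14, L=3 ×28, L=5 ×3
  A^4: L=2 ×88, L=4 ×31, L=6 ×1
  A^2: L=1 ×63, L=3 ×133, L=5 ×14
  A^0: L=2 ×159, L=4 ×91, L=6 ×2
  A^-2: L=3 ×180, L=5 ×30
  A^-4: L=4 ×116, L=6 ×4
  A^-6: L=5 ×45
  A^-8: L=6 ×10
  A^-10: L=7 ×1
Each group contributes A^e * Σ count * d^(L-1):
Powers of d = -A^2 - A^-2: d^2 = A^4 + 2 + A^-4; d^3 = -A^6 - 3*A^2 - 3*A^-2 - A^-6; d^4 = A^8 + 4*A^4 + 6 + 4*A^-4 + A^-8; d^5 = -A^10 - 5*A^6 - 10*A^2 - 10*A^-2 - 5*A^-6 - A^-10; d^6 = A^12 + 6*A^8 + 15*A^4 + 20 + 15*A^-4 + 6*A^-8 + A^-12.
  A^10 * (d^2) = A^14 + 2*A^10 + A^6
  A^8 * (7*d + 3*d^3) = -3*A^14 - 16*A^10 - 16*A^6 - 3*A^2
  A^6 * (14 + 28*d^2 + 3*d^4) = 3*A^14 + 40*A^10 + 88*A^6 + 40*A^2 + 3*A^-2
  A^4 * (88*d + 31*d^3 + d^5) = -A^14 - 36*A^10 - 191*A^6 - 191*A^2 - 36*A^-2 - A^-6
  A^2 * (63 + 133*d^2 + 14*d^4) = 14*A^10 + 189*A^6 + 413*A^2 + 189*A^-2 + 14*A^-6
  A^0 * (159*d + 91*d^3 + 2*d^5) = -2*A^10 - 101*A^6 - 452*A^2 - 452*A^-2 - 101*A^-6 - 2*A^-10
  A^-2 * (180*d^2 + 30*d^4) = 30*A^6 + 300*A^2 + 540*A^-2 + 300*A^-6 + 30*A^-10
  A^-4 * (116*d^3 + 4*d^5) = -4*A^6 - 136*A^2 - 388*A^-2 - 388*A^-6 - 136*A^-10 - 4*A^-14
  A^-6 * (45*d^4) = 45*A^2 + 180*A^-2 + 270*A^-6 + 180*A^-10 + 45*A^-14
  A^-8 * (10*d^5) = -10*A^2 - 50*A^-2 - 100*A^-6 - 100*A^-10 - 50*A^-14 - 10*A^-18
  A^-10 * (d^6) = A^2 + 6*A^-2 + 15*A^-6 + 20*A^-10 + 15*A^-14 + 6*A^-18 + A^-22
Summing the groups: <K> = 2*A^10 - 4*A^6 + 7*A^2 - 8*A^-2 + 9*A^-6 - 8*A^-10 + 6*A^-14 - 4*A^-18 + A^-22
Normalise by the writhe: (-A^3)^(-w) = (-A^3)^(-6) = A^-18, so f(A) = A^-18 * <K> = 2*A^-8 - 4*A^-12 + 7*A^-16 - 8*A^-20 + 9*A^-24 - 8*A^-28 + 6*A^-32 - 4*A^-36 + A^-40.
Substitute A = t^(-1/4), i.e. A^e → t^(-e/4): V(t) = t^10 - 4*t^9 + 6*t^8 - 8*t^7 + 9*t^6 - 8*t^5 + 7*t^4 - 4*t^3 + 2*t^2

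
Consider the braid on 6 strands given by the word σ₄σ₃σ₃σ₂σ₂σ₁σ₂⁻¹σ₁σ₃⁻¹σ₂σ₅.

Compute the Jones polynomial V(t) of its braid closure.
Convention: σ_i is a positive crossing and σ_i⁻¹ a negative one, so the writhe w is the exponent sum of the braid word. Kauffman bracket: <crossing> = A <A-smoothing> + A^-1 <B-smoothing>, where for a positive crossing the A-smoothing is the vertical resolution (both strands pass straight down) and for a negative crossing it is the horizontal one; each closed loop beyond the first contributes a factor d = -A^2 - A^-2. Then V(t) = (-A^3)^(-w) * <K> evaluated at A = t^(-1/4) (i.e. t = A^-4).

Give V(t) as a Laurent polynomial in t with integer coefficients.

-t^8 + t^7 - 2*t^6 + 3*t^5 - 2*t^4 + 3*t^3 - 2*t^2 + t

Derivation:
The presented braid s4 s3 s3 s2 s2 s1 s2^-1 s1 s3^-1 s2 s5 on 6 strands reduces by inverse Markov moves (closure unchanged at each step):
  Destabilize: the word has the form β·s5 where s5 occurs only as the final letter (β ∈ B_5); drop it and the last strand → 5 strands.
Reduced to β = s4 s3 s3 s2 s2 s1 s2^-1 s1 s3^-1 s2 on 5 strands, 10 crossings.
Compute on β:
Braid: s4 s3 s3 s2 s2 s1 s2^-1 s1 s3^-1 s2 on 5 strands, 10 crossings.
Writhe w = (#positive) - (#negative) = 8 - 2 = 6.
Enumerate smoothing states for the bracket polynomial. There are 2^10 = 1024 states.
For each crossing: s=0 is the vertical smoothing, s=1 horizontal. Crossing k contributes A^(sign_k * (1 - 2*s_k)); loop factor d = -A^2 - A^-2.
Tabulate the states by total A-exponent and number of loops L (A-exp: L × count):
  A^10: L=3 ×1
  A^8: L=2 ×3, L=4 ×7
  A^6: L=1 ×2, L=3 ×29, L=5 ×14
  A^4: L=2 ×39, L=4 ×72, L=6 ×9
  A^2: L=1 ×17, L=3 ×137, L=5 ×54, L=7 ×2
  A^0: L=2 ×109, L=4 ×128, L=6 ×15
  A^-2: L=1 ×30, L=3 ×132, L=5 ×47, L=7 ×1
  A^-4: L=2 ×49, L=4 ×65, L=6 ×6
  A^-6: L=3 ×31, L=5 ×14
  A^-8: L=4 ×9, L=6 ×1
  A^-10: L=5 ×1
Each group contributes A^e * Σ count * d^(L-1):
Powers of d = -A^2 - A^-2: d^2 = A^4 + 2 + A^-4; d^3 = -A^6 - 3*A^2 - 3*A^-2 - A^-6; d^4 = A^8 + 4*A^4 + 6 + 4*A^-4 + A^-8; d^5 = -A^10 - 5*A^6 - 10*A^2 - 10*A^-2 - 5*A^-6 - A^-10; d^6 = A^12 + 6*A^8 + 15*A^4 + 20 + 15*A^-4 + 6*A^-8 + A^-12.
  A^10 * (d^2) = A^14 + 2*A^10 + A^6
  A^8 * (3*d + 7*d^3) = -7*A^14 - 24*A^10 - 24*A^6 - 7*A^2
  A^6 * (2 + 29*d^2 + 14*d^4) = 14*A^14 + 85*A^10 + 144*A^6 + 85*A^2 + 14*A^-2
  A^4 * (39*d + 72*d^3 + 9*d^5) = -9*A^14 - 117*A^10 - 345*A^6 - 345*A^2 - 117*A^-2 - 9*A^-6
  A^2 * (17 + 137*d^2 + 54*d^4 + 2*d^6) = 2*A^14 + 66*A^10 + 383*A^6 + 655*A^2 + 383*A^-2 + 66*A^-6 + 2*A^-10
  A^0 * (109*d + 128*d^3 + 15*d^5) = -15*A^10 - 203*A^6 - 643*A^2 - 643*A^-2 - 203*A^-6 - 15*A^-10
  A^-2 * (30 + 132*d^2 + 47*d^4 + d^6) = A^10 + 53*A^6 + 335*A^2 + 596*A^-2 + 335*A^-6 + 53*A^-10 + A^-14
  A^-4 * (49*d + 65*d^3 + 6*d^5) = -6*A^6 - 95*A^2 - 304*A^-2 - 304*A^-6 - 95*A^-10 - 6*A^-14
  A^-6 * (31*d^2 + 14*d^4) = 14*A^2 + 87*A^-2 + 146*A^-6 + 87*A^-10 + 14*A^-14
  A^-8 * (9*d^3 + d^5) = -A^2 - 14*A^-2 - 37*A^-6 - 37*A^-10 - 14*A^-14 - A^-18
  A^-10 * (d^4) = A^-2 + 4*A^-6 + 6*A^-10 + 4*A^-14 + A^-18
Summing the groups: <K> = A^14 - 2*A^10 + 3*A^6 - 2*A^2 + 3*A^-2 - 2*A^-6 + A^-10 - A^-14
Normalise by the writhe: (-A^3)^(-w) = (-A^3)^(-6) = A^-18, so f(A) = A^-18 * <K> = A^-4 - 2*A^-8 + 3*A^-12 - 2*A^-16 + 3*A^-20 - 2*A^-24 + A^-28 - A^-32.
Substitute A = t^(-1/4), i.e. A^e → t^(-e/4): V(t) = -t^8 + t^7 - 2*t^6 + 3*t^5 - 2*t^4 + 3*t^3 - 2*t^2 + t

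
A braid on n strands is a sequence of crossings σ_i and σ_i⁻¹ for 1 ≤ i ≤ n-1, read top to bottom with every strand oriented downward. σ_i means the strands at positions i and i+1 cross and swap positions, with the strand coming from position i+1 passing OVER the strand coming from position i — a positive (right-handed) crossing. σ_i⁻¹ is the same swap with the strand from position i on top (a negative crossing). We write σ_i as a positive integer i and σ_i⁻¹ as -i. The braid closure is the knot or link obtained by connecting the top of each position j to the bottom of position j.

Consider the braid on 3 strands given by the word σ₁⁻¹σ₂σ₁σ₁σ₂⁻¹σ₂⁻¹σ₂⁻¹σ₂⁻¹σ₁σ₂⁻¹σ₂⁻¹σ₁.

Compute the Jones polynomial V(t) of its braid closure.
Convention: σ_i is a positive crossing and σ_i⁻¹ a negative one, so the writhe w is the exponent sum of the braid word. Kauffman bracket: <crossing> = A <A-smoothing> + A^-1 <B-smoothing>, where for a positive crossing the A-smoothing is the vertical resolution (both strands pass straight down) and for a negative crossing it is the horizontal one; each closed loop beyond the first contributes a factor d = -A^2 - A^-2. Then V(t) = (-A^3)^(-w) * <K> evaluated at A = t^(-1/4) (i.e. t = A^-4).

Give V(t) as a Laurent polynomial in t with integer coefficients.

-t^2 + 2*t - 2 + 4*t^-1 - 4*t^-2 + 4*t^-3 - 3*t^-4 + 2*t^-5 - t^-6

Derivation:
The presented braid s1^-1 s2 s1 s1 s2^-1 s2^-1 s2^-1 s2^-1 s1 s2^-1 s2^-1 s1 on 3 strands reduces by inverse Markov moves (closure unchanged at each step):
  Deconjugate: the word is γ·β·γ⁻¹ with γ = s1^-1 s2 (prefix) and γ⁻¹ = s2^-1 s1 (suffix); strip both.
Reduced to β = s1 s1 s2^-1 s2^-1 s2^-1 s2^-1 s1 s2^-1 on 3 strands, 8 crossings.
Compute on β:
Braid: s1 s1 s2^-1 s2^-1 s2^-1 s2^-1 s1 s2^-1 on 3 strands, 8 crossings.
Writhe w = (#positive) - (#negative) = 3 - 5 = -2.
Computing the Kauffman bracket via state sum. There are 2^8 = 256 states.
For each crossing: s=0 is the vertical smoothing, s=1 horizontal. Crossing k contributes A^(sign_k * (1 - 2*s_k)); loop factor d = -A^2 - A^-2.
Tabulate the states by total A-exponent and number of loops L (A-exp: L × count):
  A^8: L=6 ×1
  A^6: L=5 ×8
  A^4: L=4 ×27, L=6 ×1
  A^2: L=3 ×48, L=5 ×8
  A^0: L=2 ×47, L=4 ×22, L=6 ×1
  A^-2: L=1 ×23, L=3 ×29, L=5 ×4
  A^-4: L=2 ×22, L=4 ×6
  A^-6: L=3 ×8
  A^-8: L=4 ×1
Each group contributes A^e * Σ count * d^(L-1):
Powers of d = -A^2 - A^-2: d^2 = A^4 + 2 + A^-4; d^3 = -A^6 - 3*A^2 - 3*A^-2 - A^-6; d^4 = A^8 + 4*A^4 + 6 + 4*A^-4 + A^-8; d^5 = -A^10 - 5*A^6 - 10*A^2 - 10*A^-2 - 5*A^-6 - A^-10.
  A^8 * (d^5) = -A^18 - 5*A^14 - 10*A^10 - 10*A^6 - 5*A^2 - A^-2
  A^6 * (8*d^4) = 8*A^14 + 32*A^10 + 48*A^6 + 32*A^2 + 8*A^-2
  A^4 * (27*d^3 + d^5) = -A^14 - 32*A^10 - 91*A^6 - 91*A^2 - 32*A^-2 - A^-6
  A^2 * (48*d^2 + 8*d^4) = 8*A^10 + 80*A^6 + 144*A^2 + 80*A^-2 + 8*A^-6
  A^0 * (47*d + 22*d^3 + d^5) = -A^10 - 27*A^6 - 123*A^2 - 123*A^-2 - 27*A^-6 - A^-10
  A^-2 * (23 + 29*d^2 + 4*d^4) = 4*A^6 + 45*A^2 + 105*A^-2 + 45*A^-6 + 4*A^-10
  A^-4 * (22*d + 6*d^3) = -6*A^2 - 40*A^-2 - 40*A^-6 - 6*A^-10
  A^-6 * (8*d^2) = 8*A^-2 + 16*A^-6 + 8*A^-10
  A^-8 * (d^3) = -A^-2 - 3*A^-6 - 3*A^-10 - A^-14
Summing the groups: <K> = -A^18 + 2*A^14 - 3*A^10 + 4*A^6 - 4*A^2 + 4*A^-2 - 2*A^-6 + 2*A^-10 - A^-14
Normalise by the writhe: (-A^3)^(-w) = (-A^3)^(2) = A^6, so f(A) = A^6 * <K> = -A^24 + 2*A^20 - 3*A^16 + 4*A^12 - 4*A^8 + 4*A^4 - 2 + 2*A^-4 - A^-8.
Substitute A = t^(-1/4), i.e. A^e → t^(-e/4): V(t) = -t^2 + 2*t - 2 + 4*t^-1 - 4*t^-2 + 4*t^-3 - 3*t^-4 + 2*t^-5 - t^-6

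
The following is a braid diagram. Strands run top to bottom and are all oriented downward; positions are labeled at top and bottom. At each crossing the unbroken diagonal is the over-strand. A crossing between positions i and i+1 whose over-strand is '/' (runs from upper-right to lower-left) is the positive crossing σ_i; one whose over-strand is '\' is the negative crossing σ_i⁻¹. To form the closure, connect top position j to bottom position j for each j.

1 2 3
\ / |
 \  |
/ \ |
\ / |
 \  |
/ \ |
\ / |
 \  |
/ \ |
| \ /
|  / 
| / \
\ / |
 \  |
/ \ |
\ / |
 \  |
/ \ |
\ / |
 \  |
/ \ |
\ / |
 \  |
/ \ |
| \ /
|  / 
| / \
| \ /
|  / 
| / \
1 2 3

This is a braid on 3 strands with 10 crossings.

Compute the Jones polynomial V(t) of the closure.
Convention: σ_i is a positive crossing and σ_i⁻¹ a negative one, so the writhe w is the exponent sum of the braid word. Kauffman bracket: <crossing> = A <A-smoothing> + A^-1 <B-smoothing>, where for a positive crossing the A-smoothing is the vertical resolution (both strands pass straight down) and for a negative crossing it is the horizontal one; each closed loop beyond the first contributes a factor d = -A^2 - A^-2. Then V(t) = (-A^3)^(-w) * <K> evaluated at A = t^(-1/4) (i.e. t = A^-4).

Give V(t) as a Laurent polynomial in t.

-t + 2 - 3*t^-1 + 6*t^-2 - 6*t^-3 + 7*t^-4 - 7*t^-5 + 6*t^-6 - 4*t^-7 + 2*t^-8 - t^-9

Derivation:
Reading the diagram top to bottom ('/'-over between positions i,i+1 = s_i, '\'-over = s_i^-1): braid word = s1^-1 s1^-1 s1^-1 s2 s1^-1 s1^-1 s1^-1 s1^-1 s2 s2.
Braid: s1^-1 s1^-1 s1^-1 s2 s1^-1 s1^-1 s1^-1 s1^-1 s2 s2 on 3 strands, 10 crossings.
Writhe w = (#positive) - (#negative) = 3 - 7 = -4.
State-sum expansion of <K>. There are 2^10 = 1024 states.
Each crossing splits two ways (0=vertical, 1=horizontal). The state's weight is A^(#A-smoothings - #B-smoothings) * d^(loops - 1).
Tabulate the states by total A-exponent and number of loops L (A-exp: L × count):
  A^10: L=8 ×1
  A^8: L=7 ×10
  A^6: L=6 ×44, L=8 ×1
  A^4: L=5 ×112, L=7 ×8
  A^2: L=4 ×182, L=6 ×28
  A^0: L=3 ×194, L=5 ×58
  A^-2: L=2 ×130, L=4 ×79, L=6 ×1
  A^-4: L=1 ×45, L=3 ×70, L=5 ×5
  A^-6: L=2 ×36, L=4 ×9
  A^-8: L=3 ×10
  A^-10: L=4 ×1
Each group contributes A^e * Σ count * d^(L-1):
Powers of d = -A^2 - A^-2: d^2 = A^4 + 2 + A^-4; d^3 = -A^6 - 3*A^2 - 3*A^-2 - A^-6; d^4 = A^8 + 4*A^4 + 6 + 4*A^-4 + A^-8; d^5 = -A^10 - 5*A^6 - 10*A^2 - 10*A^-2 - 5*A^-6 - A^-10; d^6 = A^12 + 6*A^8 + 15*A^4 + 20 + 15*A^-4 + 6*A^-8 + A^-12; d^7 = -A^14 - 7*A^10 - 21*A^6 - 35*A^2 - 35*A^-2 - 21*A^-6 - 7*A^-10 - A^-14.
  A^10 * (d^7) = -A^24 - 7*A^20 - 21*A^16 - 35*A^12 - 35*A^8 - 21*A^4 - 7 - A^-4
  A^8 * (10*d^6) = 10*A^20 + 60*A^16 + 150*A^12 + 200*A^8 + 150*A^4 + 60 + 10*A^-4
  A^6 * (44*d^5 + d^7) = -A^20 - 51*A^16 - 241*A^12 - 475*A^8 - 475*A^4 - 241 - 51*A^-4 - A^-8
  A^4 * (112*d^4 + 8*d^6) = 8*A^16 + 160*A^12 + 568*A^8 + 832*A^4 + 568 + 160*A^-4 + 8*A^-8
  A^2 * (182*d^3 + 28*d^5) = -28*A^12 - 322*A^8 - 826*A^4 - 826 - 322*A^-4 - 28*A^-8
  A^0 * (194*d^2 + 58*d^4) = 58*A^8 + 426*A^4 + 736 + 426*A^-4 + 58*A^-8
  A^-2 * (130*d + 79*d^3 + d^5) = -A^8 - 84*A^4 - 377 - 377*A^-4 - 84*A^-8 - A^-12
  A^-4 * (45 + 70*d^2 + 5*d^4) = 5*A^4 + 90 + 215*A^-4 + 90*A^-8 + 5*A^-12
  A^-6 * (36*d + 9*d^3) = -9 - 63*A^-4 - 63*A^-8 - 9*A^-12
  A^-8 * (10*d^2) = 10*A^-4 + 20*A^-8 + 10*A^-12
  A^-10 * (d^3) = -A^-4 - 3*A^-8 - 3*A^-12 - A^-16
Summing the groups: <K> = -A^24 + 2*A^20 - 4*A^16 + 6*A^12 - 7*A^8 + 7*A^4 - 6 + 6*A^-4 - 3*A^-8 + 2*A^-12 - A^-16
Normalise by the writhe: (-A^3)^(-w) = (-A^3)^(4) = A^12, so f(A) = A^12 * <K> = -A^36 + 2*A^32 - 4*A^28 + 6*A^24 - 7*A^20 + 7*A^16 - 6*A^12 + 6*A^8 - 3*A^4 + 2 - A^-4.
Substitute A = t^(-1/4), i.e. A^e → t^(-e/4): V(t) = -t + 2 - 3*t^-1 + 6*t^-2 - 6*t^-3 + 7*t^-4 - 7*t^-5 + 6*t^-6 - 4*t^-7 + 2*t^-8 - t^-9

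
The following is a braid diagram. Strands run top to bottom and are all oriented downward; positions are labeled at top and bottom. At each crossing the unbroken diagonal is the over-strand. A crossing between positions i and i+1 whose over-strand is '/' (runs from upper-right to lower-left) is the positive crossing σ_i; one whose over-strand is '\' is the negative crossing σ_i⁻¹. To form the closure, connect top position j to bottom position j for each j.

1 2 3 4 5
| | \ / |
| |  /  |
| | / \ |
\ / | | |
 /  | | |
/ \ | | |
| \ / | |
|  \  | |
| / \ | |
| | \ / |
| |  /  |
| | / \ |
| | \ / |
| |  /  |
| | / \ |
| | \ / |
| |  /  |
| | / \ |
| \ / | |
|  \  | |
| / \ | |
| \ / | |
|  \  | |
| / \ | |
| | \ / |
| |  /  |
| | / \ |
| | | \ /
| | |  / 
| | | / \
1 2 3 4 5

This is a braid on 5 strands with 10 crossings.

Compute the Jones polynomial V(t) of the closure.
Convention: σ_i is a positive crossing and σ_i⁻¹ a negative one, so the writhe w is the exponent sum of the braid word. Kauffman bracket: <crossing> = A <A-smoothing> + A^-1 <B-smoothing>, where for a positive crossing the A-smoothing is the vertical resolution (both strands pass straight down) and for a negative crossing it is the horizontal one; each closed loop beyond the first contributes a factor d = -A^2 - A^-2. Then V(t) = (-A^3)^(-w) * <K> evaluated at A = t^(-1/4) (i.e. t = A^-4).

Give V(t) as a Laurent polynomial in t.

-t^6 + 2*t^5 - 4*t^4 + 5*t^3 - 4*t^2 + 5*t - 3 + 2*t^-1 - t^-2

Derivation:
Reading the diagram top to bottom ('/'-over between positions i,i+1 = s_i, '\'-over = s_i^-1): braid word = s3 s1 s2^-1 s3 s3 s3 s2^-1 s2^-1 s3 s4.
The presented braid s3 s1 s2^-1 s3 s3 s3 s2^-1 s2^-1 s3 s4 on 5 strands reduces by inverse Markov moves (closure unchanged at each step):
  Destabilize: the word has the form β·s4 where s4 occurs only as the final letter (β ∈ B_4); drop it and the last strand → 4 strands.
Reduced to β = s3 s1 s2^-1 s3 s3 s3 s2^-1 s2^-1 s3 on 4 strands, 9 crossings.
Compute on β:
Braid: s3 s1 s2^-1 s3 s3 s3 s2^-1 s2^-1 s3 on 4 strands, 9 crossings.
Writhe w = (#positive) - (#negative) = 6 - 3 = 3.
State-sum expansion of <K>. There are 2^9 = 512 states.
Each crossing splits two ways (0=vertical, 1=horizontal). The state's weight is A^(#A-smoothings - #B-smoothings) * d^(loops - 1).
Tabulate the states by total A-exponent and number of loops L (A-exp: L × count):
  A^9: L=5 ×1
  A^7: L=4 ×9
  A^5: L=3 ×32, L=5 ×4
  A^3: L=2 ×51, L=4 ×32, L=6 ×1
  A^1: L=1 ×27, L=3 ×81, L=5 ×18
  A^-1: L=2 ×53, L=4 ×67, L=6 ×6
  A^-3: L=3 ×50, L=5 ×33, L=7 ×1
  A^-5: L=4 ×27, L=6 ×9
  A^-7: L=5 ×8, L=7 ×1
  A^-9: L=6 ×1
Each group contributes A^e * Σ count * d^(L-1):
Powers of d = -A^2 - A^-2: d^2 = A^4 + 2 + A^-4; d^3 = -A^6 - 3*A^2 - 3*A^-2 - A^-6; d^4 = A^8 + 4*A^4 + 6 + 4*A^-4 + A^-8; d^5 = -A^10 - 5*A^6 - 10*A^2 - 10*A^-2 - 5*A^-6 - A^-10; d^6 = A^12 + 6*A^8 + 15*A^4 + 20 + 15*A^-4 + 6*A^-8 + A^-12.
  A^9 * (d^4) = A^17 + 4*A^13 + 6*A^9 + 4*A^5 + A
  A^7 * (9*d^3) = -9*A^13 - 27*A^9 - 27*A^5 - 9*A
  A^5 * (32*d^2 + 4*d^4) = 4*A^13 + 48*A^9 + 88*A^5 + 48*A + 4*A^-3
  A^3 * (51*d + 32*d^3 + d^5) = -A^13 - 37*A^9 - 157*A^5 - 157*A - 37*A^-3 - A^-7
  A^1 * (27 + 81*d^2 + 18*d^4) = 18*A^9 + 153*A^5 + 297*A + 153*A^-3 + 18*A^-7
  A^-1 * (53*d + 67*d^3 + 6*d^5) = -6*A^9 - 97*A^5 - 314*A - 314*A^-3 - 97*A^-7 - 6*A^-11
  A^-3 * (50*d^2 + 33*d^4 + d^6) = A^9 + 39*A^5 + 197*A + 318*A^-3 + 197*A^-7 + 39*A^-11 + A^-15
  A^-5 * (27*d^3 + 9*d^5) = -9*A^5 - 72*A - 171*A^-3 - 171*A^-7 - 72*A^-11 - 9*A^-15
  A^-7 * (8*d^4 + d^6) = A^5 + 14*A + 47*A^-3 + 68*A^-7 + 47*A^-11 + 14*A^-15 + A^-19
  A^-9 * (d^5) = -A - 5*A^-3 - 10*A^-7 - 10*A^-11 - 5*A^-15 - A^-19
Summing the groups: <K> = A^17 - 2*A^13 + 3*A^9 - 5*A^5 + 4*A - 5*A^-3 + 4*A^-7 - 2*A^-11 + A^-15
Normalise by the writhe: (-A^3)^(-w) = (-A^3)^(-3) = -A^-9, so f(A) = -A^-9 * <K> = -A^8 + 2*A^4 - 3 + 5*A^-4 - 4*A^-8 + 5*A^-12 - 4*A^-16 + 2*A^-20 - A^-24.
Substitute A = t^(-1/4), i.e. A^e → t^(-e/4): V(t) = -t^6 + 2*t^5 - 4*t^4 + 5*t^3 - 4*t^2 + 5*t - 3 + 2*t^-1 - t^-2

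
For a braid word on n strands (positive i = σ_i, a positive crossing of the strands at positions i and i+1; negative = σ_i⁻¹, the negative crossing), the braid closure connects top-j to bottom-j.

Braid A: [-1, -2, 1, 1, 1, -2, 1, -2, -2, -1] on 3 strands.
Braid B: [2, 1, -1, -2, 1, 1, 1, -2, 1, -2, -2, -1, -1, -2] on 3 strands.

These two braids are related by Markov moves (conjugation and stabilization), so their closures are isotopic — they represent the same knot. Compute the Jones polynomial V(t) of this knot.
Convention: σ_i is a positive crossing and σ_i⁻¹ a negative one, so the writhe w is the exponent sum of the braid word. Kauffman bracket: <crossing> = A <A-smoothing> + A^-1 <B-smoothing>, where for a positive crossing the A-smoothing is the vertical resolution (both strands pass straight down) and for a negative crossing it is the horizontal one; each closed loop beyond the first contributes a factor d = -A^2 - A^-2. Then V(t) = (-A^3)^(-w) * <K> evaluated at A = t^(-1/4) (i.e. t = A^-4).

t^2 - 2*t + 3 - 3*t^-1 + 4*t^-2 - 3*t^-3 + 2*t^-4 - 2*t^-5 + t^-6

Derivation:
Markov-equivalent braids have isotopic closures, hence identical knot invariants. Strip the Markov moves from each word to reach a common short braid β, then compute V(t) once on β.
Braid A: s1^-1 s2^-1 s1 s1 s1 s2^-1 s1 s2^-1 s2^-1 s1^-1 on 3 strands has no conjugating prefix/suffix or stabilization to strip; take β = s1^-1 s2^-1 s1 s1 s1 s2^-1 s1 s2^-1 s2^-1 s1^-1.
Braid B: s2 s1 s1^-1 s2^-1 s1 s1 s1 s2^-1 s1 s2^-1 s2^-1 s1^-1 s1^-1 s2^-1 on 3 strands reduces by inverse Markov moves (closure unchanged at each step):
  Deconjugate: the word is γ·β·γ⁻¹ with γ = s2 s1 (prefix) and γ⁻¹ = s1^-1 s2^-1 (suffix); strip both.
Reduced to β = s1^-1 s2^-1 s1 s1 s1 s2^-1 s1 s2^-1 s2^-1 s1^-1 on 3 strands, 10 crossings.
Both give the same β = s1^-1 s2^-1 s1 s1 s1 s2^-1 s1 s2^-1 s2^-1 s1^-1 on 3 strands, so one state sum suffices:
Braid: s1^-1 s2^-1 s1 s1 s1 s2^-1 s1 s2^-1 s2^-1 s1^-1 on 3 strands, 10 crossings.
Writhe w = (#positive) - (#negative) = 4 - 6 = -2.
Enumerate smoothing states for the bracket polynomial. There are 2^10 = 1024 states.
For each crossing: s=0 is the vertical smoothing, s=1 horizontal. Crossing k contributes A^(sign_k * (1 - 2*s_k)); loop factor d = -A^2 - A^-2.
Tabulate the states by total A-exponent and number of loops L (A-exp: L × count):
  A^10: L=5 ×1
  A^8: L=4 ×10
  A^6: L=3 ×38, L=5 ×7
  A^4: L=2 ×67, L=4 ×49, L=6 ×4
  A^2: L=1 ×46, L=3 ×130, L=5 ×33, L=7 ×1
  A^0: L=2 ×131, L=4 ×110, L=6 ×11
  A^-2: L=1 ×25, L=3 ×133, L=5 ×51, L=7 ×1
  A^-4: L=2 ×37, L=4 ×72, L=6 ×11
  A^-6: L=3 ×25, L=5 ×19, L=7 ×1
  A^-8: L=4 ×8, L=6 ×2
  A^-10: L=5 ×1
Each group contributes A^e * Σ count * d^(L-1):
Powers of d = -A^2 - A^-2: d^2 = A^4 + 2 + A^-4; d^3 = -A^6 - 3*A^2 - 3*A^-2 - A^-6; d^4 = A^8 + 4*A^4 + 6 + 4*A^-4 + A^-8; d^5 = -A^10 - 5*A^6 - 10*A^2 - 10*A^-2 - 5*A^-6 - A^-10; d^6 = A^12 + 6*A^8 + 15*A^4 + 20 + 15*A^-4 + 6*A^-8 + A^-12.
  A^10 * (d^4) = A^18 + 4*A^14 + 6*A^10 + 4*A^6 + A^2
  A^8 * (10*d^3) = -10*A^14 - 30*A^10 - 30*A^6 - 10*A^2
  A^6 * (38*d^2 + 7*d^4) = 7*A^14 + 66*A^10 + 118*A^6 + 66*A^2 + 7*A^-2
  A^4 * (67*d + 49*d^3 + 4*d^5) = -4*A^14 - 69*A^10 - 254*A^6 - 254*A^2 - 69*A^-2 - 4*A^-6
  A^2 * (46 + 130*d^2 + 33*d^4 + d^6) = A^14 + 39*A^10 + 277*A^6 + 524*A^2 + 277*A^-2 + 39*A^-6 + A^-10
  A^0 * (131*d + 110*d^3 + 11*d^5) = -11*A^10 - 165*A^6 - 571*A^2 - 571*A^-2 - 165*A^-6 - 11*A^-10
  A^-2 * (25 + 133*d^2 + 51*d^4 + d^6) = A^10 + 57*A^6 + 352*A^2 + 617*A^-2 + 352*A^-6 + 57*A^-10 + A^-14
  A^-4 * (37*d + 72*d^3 + 11*d^5) = -11*A^6 - 127*A^2 - 363*A^-2 - 363*A^-6 - 127*A^-10 - 11*A^-14
  A^-6 * (25*d^2 + 19*d^4 + d^6) = A^6 + 25*A^2 + 116*A^-2 + 184*A^-6 + 116*A^-10 + 25*A^-14 + A^-18
  A^-8 * (8*d^3 + 2*d^5) = -2*A^2 - 18*A^-2 - 44*A^-6 - 44*A^-10 - 18*A^-14 - 2*A^-18
  A^-10 * (d^4) = A^-2 + 4*A^-6 + 6*A^-10 + 4*A^-14 + A^-18
Summing the groups: <K> = A^18 - 2*A^14 + 2*A^10 - 3*A^6 + 4*A^2 - 3*A^-2 + 3*A^-6 - 2*A^-10 + A^-14
Normalise by the writhe: (-A^3)^(-w) = (-A^3)^(2) = A^6, so f(A) = A^6 * <K> = A^24 - 2*A^20 + 2*A^16 - 3*A^12 + 4*A^8 - 3*A^4 + 3 - 2*A^-4 + A^-8.
Substitute A = t^(-1/4), i.e. A^e → t^(-e/4): V(t) = t^2 - 2*t + 3 - 3*t^-1 + 4*t^-2 - 3*t^-3 + 2*t^-4 - 2*t^-5 + t^-6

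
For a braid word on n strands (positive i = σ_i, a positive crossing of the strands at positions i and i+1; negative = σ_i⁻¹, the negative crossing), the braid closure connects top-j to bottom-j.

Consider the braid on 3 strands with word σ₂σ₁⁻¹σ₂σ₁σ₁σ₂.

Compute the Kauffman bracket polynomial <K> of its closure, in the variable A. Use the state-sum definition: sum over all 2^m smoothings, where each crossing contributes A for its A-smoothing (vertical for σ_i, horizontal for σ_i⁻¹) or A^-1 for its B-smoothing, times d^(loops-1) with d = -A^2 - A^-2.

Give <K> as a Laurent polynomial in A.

Braid: s2 s1^-1 s2 s1 s1 s2 on 3 strands, 6 crossings.
Writhe w = (#positive) - (#negative) = 5 - 1 = 4.
State-sum expansion of <K>. There are 2^6 = 64 states.
Smooth each crossing (0=||, 1=⌣⌢); contribution A^(Σ sign_k(1-2s_k)) * d^(L-1).
Tabulate the states by total A-exponent and number of loops L (A-exp: L × count):
  A^6: L=2 ×1
  A^4: L=1 ×3, L=3 ×3
  A^2: L=2 ×14, L=4 ×1
  A^0: L=1 ×10, L=3 ×10
  A^-2: L=2 ×13, L=4 ×2
  A^-4: L=3 ×6
  A^-6: L=4 ×1
Each group contributes A^e * Σ count * d^(L-1):
Powers of d = -A^2 - A^-2: d^2 = A^4 + 2 + A^-4; d^3 = -A^6 - 3*A^2 - 3*A^-2 - A^-6.
  A^6 * (d) = -A^8 - A^4
  A^4 * (3 + 3*d^2) = 3*A^8 + 9*A^4 + 3
  A^2 * (14*d + d^3) = -A^8 - 17*A^4 - 17 - A^-4
  A^0 * (10 + 10*d^2) = 10*A^4 + 30 + 10*A^-4
  A^-2 * (13*d + 2*d^3) = -2*A^4 - 19 - 19*A^-4 - 2*A^-8
  A^-4 * (6*d^2) = 6 + 12*A^-4 + 6*A^-8
  A^-6 * (d^3) = -1 - 3*A^-4 - 3*A^-8 - A^-12
Summing the groups: <K> = A^8 - A^4 + 2 - A^-4 + A^-8 - A^-12

Answer: A^8 - A^4 + 2 - A^-4 + A^-8 - A^-12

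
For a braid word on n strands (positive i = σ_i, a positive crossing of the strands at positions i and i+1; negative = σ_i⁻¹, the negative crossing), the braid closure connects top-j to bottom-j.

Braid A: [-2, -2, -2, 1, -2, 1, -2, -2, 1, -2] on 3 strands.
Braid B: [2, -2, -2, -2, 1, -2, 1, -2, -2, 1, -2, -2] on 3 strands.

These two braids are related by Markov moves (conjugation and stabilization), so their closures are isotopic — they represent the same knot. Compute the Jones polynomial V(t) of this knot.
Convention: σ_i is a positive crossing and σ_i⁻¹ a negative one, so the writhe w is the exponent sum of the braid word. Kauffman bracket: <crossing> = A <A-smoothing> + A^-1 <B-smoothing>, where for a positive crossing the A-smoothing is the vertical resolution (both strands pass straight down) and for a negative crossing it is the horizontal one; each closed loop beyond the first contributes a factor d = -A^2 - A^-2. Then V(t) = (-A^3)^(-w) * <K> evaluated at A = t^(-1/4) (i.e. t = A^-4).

Markov-equivalent braids have isotopic closures, hence identical knot invariants. Strip the Markov moves from each word to reach a common short braid β, then compute V(t) once on β.
Braid A: s2^-1 s2^-1 s2^-1 s1 s2^-1 s1 s2^-1 s2^-1 s1 s2^-1 on 3 strands has no conjugating prefix/suffix or stabilization to strip; take β = s2^-1 s2^-1 s2^-1 s1 s2^-1 s1 s2^-1 s2^-1 s1 s2^-1.
Braid B: s2 s2^-1 s2^-1 s2^-1 s1 s2^-1 s1 s2^-1 s2^-1 s1 s2^-1 s2^-1 on 3 strands reduces by inverse Markov moves (closure unchanged at each step):
  Deconjugate: the word is γ·β·γ⁻¹ with γ = s2 (prefix) and γ⁻¹ = s2^-1 (suffix); strip both.
Reduced to β = s2^-1 s2^-1 s2^-1 s1 s2^-1 s1 s2^-1 s2^-1 s1 s2^-1 on 3 strands, 10 crossings.
Both give the same β = s2^-1 s2^-1 s2^-1 s1 s2^-1 s1 s2^-1 s2^-1 s1 s2^-1 on 3 strands, so one state sum suffices:
Braid: s2^-1 s2^-1 s2^-1 s1 s2^-1 s1 s2^-1 s2^-1 s1 s2^-1 on 3 strands, 10 crossings.
Writhe w = (#positive) - (#negative) = 3 - 7 = -4.
Computing the Kauffman bracket via state sum. There are 2^10 = 1024 states.
Smooth each crossing (0=||, 1=⌣⌢); contribution A^(Σ sign_k(1-2s_k)) * d^(L-1).
Tabulate the states by total A-exponent and number of loops L (A-exp: L × count):
  A^10: L=8 ×1
  A^8: L=7 ×10
  A^6: L=6 ×45
  A^4: L=5 ×119, L=7 ×1
  A^2: L=4 ×202, L=6 ×8
  A^0: L=3 ×224, L=5 ×28
  A^-2: L=2 ×156, L=4 ×53, L=6 ×1
  A^-4: L=1 ×57, L=3 ×59, L=5 ×4
  A^-6: L=2 ×38, L=4 ×7
  A^-8: L=3 ×10
  A^-10: L=4 ×1
Each group contributes A^e * Σ count * d^(L-1):
Powers of d = -A^2 - A^-2: d^2 = A^4 + 2 + A^-4; d^3 = -A^6 - 3*A^2 - 3*A^-2 - A^-6; d^4 = A^8 + 4*A^4 + 6 + 4*A^-4 + A^-8; d^5 = -A^10 - 5*A^6 - 10*A^2 - 10*A^-2 - 5*A^-6 - A^-10; d^6 = A^12 + 6*A^8 + 15*A^4 + 20 + 15*A^-4 + 6*A^-8 + A^-12; d^7 = -A^14 - 7*A^10 - 21*A^6 - 35*A^2 - 35*A^-2 - 21*A^-6 - 7*A^-10 - A^-14.
  A^10 * (d^7) = -A^24 - 7*A^20 - 21*A^16 - 35*A^12 - 35*A^8 - 21*A^4 - 7 - A^-4
  A^8 * (10*d^6) = 10*A^20 + 60*A^16 + 150*A^12 + 200*A^8 + 150*A^4 + 60 + 10*A^-4
  A^6 * (45*d^5) = -45*A^16 - 225*A^12 - 450*A^8 - 450*A^4 - 225 - 45*A^-4
  A^4 * (119*d^4 + d^6) = A^16 + 125*A^12 + 491*A^8 + 734*A^4 + 491 + 125*A^-4 + A^-8
  A^2 * (202*d^3 + 8*d^5) = -8*A^12 - 242*A^8 - 686*A^4 - 686 - 242*A^-4 - 8*A^-8
  A^0 * (224*d^2 + 28*d^4) = 28*A^8 + 336*A^4 + 616 + 336*A^-4 + 28*A^-8
  A^-2 * (156*d + 53*d^3 + d^5) = -A^8 - 58*A^4 - 325 - 325*A^-4 - 58*A^-8 - A^-12
  A^-4 * (57 + 59*d^2 + 4*d^4) = 4*A^4 + 75 + 199*A^-4 + 75*A^-8 + 4*A^-12
  A^-6 * (38*d + 7*d^3) = -7 - 59*A^-4 - 59*A^-8 - 7*A^-12
  A^-8 * (10*d^2) = 10*A^-4 + 20*A^-8 + 10*A^-12
  A^-10 * (d^3) = -A^-4 - 3*A^-8 - 3*A^-12 - A^-16
Summing the groups: <K> = -A^24 + 3*A^20 - 5*A^16 + 7*A^12 - 9*A^8 + 9*A^4 - 8 + 7*A^-4 - 4*A^-8 + 3*A^-12 - A^-16
Normalise by the writhe: (-A^3)^(-w) = (-A^3)^(4) = A^12, so f(A) = A^12 * <K> = -A^36 + 3*A^32 - 5*A^28 + 7*A^24 - 9*A^20 + 9*A^16 - 8*A^12 + 7*A^8 - 4*A^4 + 3 - A^-4.
Substitute A = t^(-1/4), i.e. A^e → t^(-e/4): V(t) = -t + 3 - 4*t^-1 + 7*t^-2 - 8*t^-3 + 9*t^-4 - 9*t^-5 + 7*t^-6 - 5*t^-7 + 3*t^-8 - t^-9

Answer: -t + 3 - 4*t^-1 + 7*t^-2 - 8*t^-3 + 9*t^-4 - 9*t^-5 + 7*t^-6 - 5*t^-7 + 3*t^-8 - t^-9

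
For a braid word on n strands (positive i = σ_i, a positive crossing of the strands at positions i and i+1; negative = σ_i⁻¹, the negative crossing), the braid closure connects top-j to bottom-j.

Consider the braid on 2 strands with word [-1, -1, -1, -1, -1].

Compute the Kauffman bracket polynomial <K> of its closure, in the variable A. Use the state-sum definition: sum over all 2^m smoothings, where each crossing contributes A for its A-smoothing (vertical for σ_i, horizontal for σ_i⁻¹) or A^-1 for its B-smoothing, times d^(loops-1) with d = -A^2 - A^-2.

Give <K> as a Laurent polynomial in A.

Braid: s1^-1 s1^-1 s1^-1 s1^-1 s1^-1 on 2 strands, 5 crossings.
Writhe w = (#positive) - (#negative) = 0 - 5 = -5.
State-sum expansion of <K>. There are 2^5 = 32 states.
For each crossing: s=0 is the vertical smoothing, s=1 horizontal. Crossing k contributes A^(sign_k * (1 - 2*s_k)); loop factor d = -A^2 - A^-2.
  state 00000: A-exp=-5, loops=2, term = A^-5 * d^1
  state 00001: A-exp=-3, loops=1, term = A^-3 * d^0
  state 00010: A-exp=-3, loops=1, term = A^-3 * d^0
  state 00011: A-exp=-1, loops=2, term = A^-1 * d^1
  state 00100: A-exp=-3, loops=1, term = A^-3 * d^0
  state 00101: A-exp=-1, loops=2, term = A^-1 * d^1
  state 00110: A-exp=-1, loops=2, term = A^-1 * d^1
  state 00111: A-exp=+1, loops=3, term = A^1 * d^2
  state 01000: A-exp=-3, loops=1, term = A^-3 * d^0
  state 01001: A-exp=-1, loops=2, term = A^-1 * d^1
  state 01010: A-exp=-1, loops=2, term = A^-1 * d^1
  state 01011: A-exp=+1, loops=3, term = A^1 * d^2
  state 01100: A-exp=-1, loops=2, term = A^-1 * d^1
  state 01101: A-exp=+1, loops=3, term = A^1 * d^2
  state 01110: A-exp=+1, loops=3, term = A^1 * d^2
  state 01111: A-exp=+3, loops=4, term = A^3 * d^3
  state 10000: A-exp=-3, loops=1, term = A^-3 * d^0
  state 10001: A-exp=-1, loops=2, term = A^-1 * d^1
  state 10010: A-exp=-1, loops=2, term = A^-1 * d^1
  state 10011: A-exp=+1, loops=3, term = A^1 * d^2
  state 10100: A-exp=-1, loops=2, term = A^-1 * d^1
  state 10101: A-exp=+1, loops=3, term = A^1 * d^2
  state 10110: A-exp=+1, loops=3, term = A^1 * d^2
  state 10111: A-exp=+3, loops=4, term = A^3 * d^3
  state 11000: A-exp=-1, loops=2, term = A^-1 * d^1
  state 11001: A-exp=+1, loops=3, term = A^1 * d^2
  state 11010: A-exp=+1, loops=3, term = A^1 * d^2
  state 11011: A-exp=+3, loops=4, term = A^3 * d^3
  state 11100: A-exp=+1, loops=3, term = A^1 * d^2
  state 11101: A-exp=+3, loops=4, term = A^3 * d^3
  state 11110: A-exp=+3, loops=4, term = A^3 * d^3
  state 11111: A-exp=+5, loops=5, term = A^5 * d^4
Collect the terms by A-exponent (count of states per loop number):
Powers of d = -A^2 - A^-2: d^2 = A^4 + 2 + A^-4; d^3 = -A^6 - 3*A^2 - 3*A^-2 - A^-6; d^4 = A^8 + 4*A^4 + 6 + 4*A^-4 + A^-8.
  A^5 * (d^4) = A^13 + 4*A^9 + 6*A^5 + 4*A + A^-3
  A^3 * (5*d^3) = -5*A^9 - 15*A^5 - 15*A - 5*A^-3
  A^1 * (10*d^2) = 10*A^5 + 20*A + 10*A^-3
  A^-1 * (10*d) = -10*A - 10*A^-3
  A^-3 * (5) = 5*A^-3
  A^-5 * (d) = -A^-3 - A^-7
Summing the groups: <K> = A^13 - A^9 + A^5 - A - A^-7

Answer: A^13 - A^9 + A^5 - A - A^-7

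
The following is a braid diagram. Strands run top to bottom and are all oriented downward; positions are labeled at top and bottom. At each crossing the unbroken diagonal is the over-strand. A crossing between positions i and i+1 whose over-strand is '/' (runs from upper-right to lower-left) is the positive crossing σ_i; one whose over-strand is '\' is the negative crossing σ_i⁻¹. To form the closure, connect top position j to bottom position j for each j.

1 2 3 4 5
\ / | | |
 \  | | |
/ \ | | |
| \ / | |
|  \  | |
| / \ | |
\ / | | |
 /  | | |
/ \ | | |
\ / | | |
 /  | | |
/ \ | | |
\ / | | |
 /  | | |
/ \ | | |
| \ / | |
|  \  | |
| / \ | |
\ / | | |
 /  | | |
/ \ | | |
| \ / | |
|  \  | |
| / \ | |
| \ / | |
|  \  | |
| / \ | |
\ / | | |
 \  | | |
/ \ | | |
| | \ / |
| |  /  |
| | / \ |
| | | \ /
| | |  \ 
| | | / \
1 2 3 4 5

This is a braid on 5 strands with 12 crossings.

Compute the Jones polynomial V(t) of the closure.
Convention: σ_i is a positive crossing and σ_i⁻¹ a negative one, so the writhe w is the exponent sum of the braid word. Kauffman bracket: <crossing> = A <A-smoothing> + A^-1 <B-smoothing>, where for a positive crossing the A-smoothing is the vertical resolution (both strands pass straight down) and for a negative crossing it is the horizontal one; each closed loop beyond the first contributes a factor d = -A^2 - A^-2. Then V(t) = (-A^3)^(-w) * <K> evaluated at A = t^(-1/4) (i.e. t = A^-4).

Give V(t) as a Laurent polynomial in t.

Reading the diagram top to bottom ('/'-over between positions i,i+1 = s_i, '\'-over = s_i^-1): braid word = s1^-1 s2^-1 s1 s1 s1 s2^-1 s1 s2^-1 s2^-1 s1^-1 s3 s4^-1.
The presented braid s1^-1 s2^-1 s1 s1 s1 s2^-1 s1 s2^-1 s2^-1 s1^-1 s3 s4^-1 on 5 strands reduces by inverse Markov moves (closure unchanged at each step):
  Destabilize: the word has the form β·s4^-1 where s4^-1 occurs only as the final letter (β ∈ B_4); drop it and the last strand → 4 strands.
  Destabilize: the word has the form β·s3 where s3 occurs only as the final letter (β ∈ B_3); drop it and the last strand → 3 strands.
Reduced to β = s1^-1 s2^-1 s1 s1 s1 s2^-1 s1 s2^-1 s2^-1 s1^-1 on 3 strands, 10 crossings.
Compute on β:
Braid: s1^-1 s2^-1 s1 s1 s1 s2^-1 s1 s2^-1 s2^-1 s1^-1 on 3 strands, 10 crossings.
Writhe w = (#positive) - (#negative) = 4 - 6 = -2.
Enumerate smoothing states for the bracket polynomial. There are 2^10 = 1024 states.
For each crossing: s=0 is the vertical smoothing, s=1 horizontal. Crossing k contributes A^(sign_k * (1 - 2*s_k)); loop factor d = -A^2 - A^-2.
Tabulate the states by total A-exponent and number of loops L (A-exp: L × count):
  A^10: L=5 ×1
  A^8: L=4 ×10
  A^6: L=3 ×38, L=5 ×7
  A^4: L=2 ×67, L=4 ×49, L=6 ×4
  A^2: L=1 ×46, L=3 ×130, L=5 ×33, L=7 ×1
  A^0: L=2 ×131, L=4 ×110, L=6 ×11
  A^-2: L=1 ×25, L=3 ×133, L=5 ×51, L=7 ×1
  A^-4: L=2 ×37, L=4 ×72, L=6 ×11
  A^-6: L=3 ×25, L=5 ×19, L=7 ×1
  A^-8: L=4 ×8, L=6 ×2
  A^-10: L=5 ×1
Each group contributes A^e * Σ count * d^(L-1):
Powers of d = -A^2 - A^-2: d^2 = A^4 + 2 + A^-4; d^3 = -A^6 - 3*A^2 - 3*A^-2 - A^-6; d^4 = A^8 + 4*A^4 + 6 + 4*A^-4 + A^-8; d^5 = -A^10 - 5*A^6 - 10*A^2 - 10*A^-2 - 5*A^-6 - A^-10; d^6 = A^12 + 6*A^8 + 15*A^4 + 20 + 15*A^-4 + 6*A^-8 + A^-12.
  A^10 * (d^4) = A^18 + 4*A^14 + 6*A^10 + 4*A^6 + A^2
  A^8 * (10*d^3) = -10*A^14 - 30*A^10 - 30*A^6 - 10*A^2
  A^6 * (38*d^2 + 7*d^4) = 7*A^14 + 66*A^10 + 118*A^6 + 66*A^2 + 7*A^-2
  A^4 * (67*d + 49*d^3 + 4*d^5) = -4*A^14 - 69*A^10 - 254*A^6 - 254*A^2 - 69*A^-2 - 4*A^-6
  A^2 * (46 + 130*d^2 + 33*d^4 + d^6) = A^14 + 39*A^10 + 277*A^6 + 524*A^2 + 277*A^-2 + 39*A^-6 + A^-10
  A^0 * (131*d + 110*d^3 + 11*d^5) = -11*A^10 - 165*A^6 - 571*A^2 - 571*A^-2 - 165*A^-6 - 11*A^-10
  A^-2 * (25 + 133*d^2 + 51*d^4 + d^6) = A^10 + 57*A^6 + 352*A^2 + 617*A^-2 + 352*A^-6 + 57*A^-10 + A^-14
  A^-4 * (37*d + 72*d^3 + 11*d^5) = -11*A^6 - 127*A^2 - 363*A^-2 - 363*A^-6 - 127*A^-10 - 11*A^-14
  A^-6 * (25*d^2 + 19*d^4 + d^6) = A^6 + 25*A^2 + 116*A^-2 + 184*A^-6 + 116*A^-10 + 25*A^-14 + A^-18
  A^-8 * (8*d^3 + 2*d^5) = -2*A^2 - 18*A^-2 - 44*A^-6 - 44*A^-10 - 18*A^-14 - 2*A^-18
  A^-10 * (d^4) = A^-2 + 4*A^-6 + 6*A^-10 + 4*A^-14 + A^-18
Summing the groups: <K> = A^18 - 2*A^14 + 2*A^10 - 3*A^6 + 4*A^2 - 3*A^-2 + 3*A^-6 - 2*A^-10 + A^-14
Normalise by the writhe: (-A^3)^(-w) = (-A^3)^(2) = A^6, so f(A) = A^6 * <K> = A^24 - 2*A^20 + 2*A^16 - 3*A^12 + 4*A^8 - 3*A^4 + 3 - 2*A^-4 + A^-8.
Substitute A = t^(-1/4), i.e. A^e → t^(-e/4): V(t) = t^2 - 2*t + 3 - 3*t^-1 + 4*t^-2 - 3*t^-3 + 2*t^-4 - 2*t^-5 + t^-6

Answer: t^2 - 2*t + 3 - 3*t^-1 + 4*t^-2 - 3*t^-3 + 2*t^-4 - 2*t^-5 + t^-6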